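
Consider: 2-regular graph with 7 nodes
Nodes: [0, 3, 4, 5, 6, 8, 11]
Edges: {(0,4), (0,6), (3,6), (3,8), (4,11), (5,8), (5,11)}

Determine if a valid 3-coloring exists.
Yes, G is 3-colorable

A valid 3-coloring: color 1: [0, 3, 5]; color 2: [6, 8, 11]; color 3: [4].
(χ(G) = 3 ≤ 3.)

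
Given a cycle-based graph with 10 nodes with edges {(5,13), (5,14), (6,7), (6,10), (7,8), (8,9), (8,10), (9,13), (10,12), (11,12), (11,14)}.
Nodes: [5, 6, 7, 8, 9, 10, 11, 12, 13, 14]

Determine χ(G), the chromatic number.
Clique number ω(G) = 2 (lower bound: χ ≥ ω).
The graph is bipartite (no odd cycle), so 2 colors suffice: χ(G) = 2.
A valid 2-coloring: color 1: [6, 8, 12, 13, 14]; color 2: [5, 7, 9, 10, 11].

χ(G) = 2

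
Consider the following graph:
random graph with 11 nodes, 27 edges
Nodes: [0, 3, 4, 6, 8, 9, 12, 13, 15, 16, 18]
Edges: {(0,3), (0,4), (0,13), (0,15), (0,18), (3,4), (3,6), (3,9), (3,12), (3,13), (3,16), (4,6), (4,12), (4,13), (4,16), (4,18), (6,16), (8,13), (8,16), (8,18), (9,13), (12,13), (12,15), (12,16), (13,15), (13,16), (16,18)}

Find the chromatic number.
χ(G) = 5

Clique number ω(G) = 5 (lower bound: χ ≥ ω).
The clique on [3, 4, 12, 13, 16] has size 5, forcing χ ≥ 5, and the coloring below uses 5 colors, so χ(G) = 5.
A valid 5-coloring: color 1: [6, 13, 18]; color 2: [3, 8, 15]; color 3: [0, 9, 16]; color 4: [4]; color 5: [12].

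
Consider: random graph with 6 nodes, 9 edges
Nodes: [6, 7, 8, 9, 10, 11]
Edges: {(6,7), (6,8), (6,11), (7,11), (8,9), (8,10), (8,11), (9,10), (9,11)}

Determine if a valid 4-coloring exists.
Yes, G is 4-colorable

A valid 4-coloring: color 1: [10, 11]; color 2: [7, 8]; color 3: [6, 9].
(χ(G) = 3 ≤ 4.)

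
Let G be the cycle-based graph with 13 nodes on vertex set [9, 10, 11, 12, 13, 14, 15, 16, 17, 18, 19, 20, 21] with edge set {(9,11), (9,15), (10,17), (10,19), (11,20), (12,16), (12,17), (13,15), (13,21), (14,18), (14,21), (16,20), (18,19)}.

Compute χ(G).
Clique number ω(G) = 2 (lower bound: χ ≥ ω).
Odd cycle [10, 19, 18, 14, 21, 13, 15, 9, 11, 20, 16, 12, 17] needs 3 colors (χ ≥ 3).
The coloring below uses 3 colors, so χ(G) = 3.
A valid 3-coloring: color 1: [10, 11, 12, 15, 18, 21]; color 2: [9, 13, 14, 17, 19, 20]; color 3: [16].

χ(G) = 3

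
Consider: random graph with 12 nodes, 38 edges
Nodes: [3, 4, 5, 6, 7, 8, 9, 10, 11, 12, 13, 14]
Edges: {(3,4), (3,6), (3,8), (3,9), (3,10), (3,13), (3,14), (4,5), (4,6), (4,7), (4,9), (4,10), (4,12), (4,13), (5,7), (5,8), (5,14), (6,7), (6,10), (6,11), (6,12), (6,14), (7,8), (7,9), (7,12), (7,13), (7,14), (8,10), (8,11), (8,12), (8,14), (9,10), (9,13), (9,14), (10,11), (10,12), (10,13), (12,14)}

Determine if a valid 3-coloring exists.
The clique on vertices [3, 4, 9, 10, 13] has size 5 > 3, so it alone needs 5 colors.

No, G is not 3-colorable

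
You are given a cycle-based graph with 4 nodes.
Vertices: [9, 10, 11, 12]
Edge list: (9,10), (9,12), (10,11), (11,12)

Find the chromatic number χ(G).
χ(G) = 2

Clique number ω(G) = 2 (lower bound: χ ≥ ω).
The graph is bipartite (no odd cycle), so 2 colors suffice: χ(G) = 2.
A valid 2-coloring: color 1: [10, 12]; color 2: [9, 11].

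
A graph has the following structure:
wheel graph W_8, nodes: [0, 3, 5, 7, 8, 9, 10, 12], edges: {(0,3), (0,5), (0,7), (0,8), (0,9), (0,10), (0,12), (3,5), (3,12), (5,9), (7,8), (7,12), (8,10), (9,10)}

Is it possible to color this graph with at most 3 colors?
Odd cycle [12, 3, 5, 9, 10, 8, 7] needs 3 colors (χ ≥ 3).
Vertex 0 is adjacent to every vertex of [3, 5, 7, 8, 9, 10, 12], which already need 3 colors among themselves, so 0 needs a new color (χ ≥ 4).
Hence χ(G) ≥ 4 > 3, so no proper 3-coloring exists.

No, G is not 3-colorable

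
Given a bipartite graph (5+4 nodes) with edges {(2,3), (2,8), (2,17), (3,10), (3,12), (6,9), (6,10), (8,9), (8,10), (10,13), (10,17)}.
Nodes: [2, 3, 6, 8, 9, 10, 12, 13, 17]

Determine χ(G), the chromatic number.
Clique number ω(G) = 2 (lower bound: χ ≥ ω).
The graph is bipartite (no odd cycle), so 2 colors suffice: χ(G) = 2.
A valid 2-coloring: color 1: [2, 9, 10, 12]; color 2: [3, 6, 8, 13, 17].

χ(G) = 2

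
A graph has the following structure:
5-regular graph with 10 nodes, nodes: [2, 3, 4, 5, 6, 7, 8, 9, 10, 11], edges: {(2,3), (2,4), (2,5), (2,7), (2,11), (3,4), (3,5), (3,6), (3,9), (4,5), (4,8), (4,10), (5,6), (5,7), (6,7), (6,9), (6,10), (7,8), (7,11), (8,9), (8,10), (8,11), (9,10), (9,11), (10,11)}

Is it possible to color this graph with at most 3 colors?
No, G is not 3-colorable

The clique on vertices [2, 3, 4, 5] has size 4 > 3, so it alone needs 4 colors.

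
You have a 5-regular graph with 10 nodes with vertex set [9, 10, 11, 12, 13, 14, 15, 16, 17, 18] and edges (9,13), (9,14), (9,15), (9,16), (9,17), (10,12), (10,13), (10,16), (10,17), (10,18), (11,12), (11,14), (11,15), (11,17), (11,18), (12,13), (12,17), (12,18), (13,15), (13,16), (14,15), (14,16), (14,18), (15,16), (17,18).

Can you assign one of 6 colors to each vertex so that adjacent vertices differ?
Yes, G is 6-colorable

A valid 6-coloring: color 1: [10, 15]; color 2: [13, 14, 17]; color 3: [12, 16]; color 4: [9, 18]; color 5: [11].
(χ(G) = 4 ≤ 6.)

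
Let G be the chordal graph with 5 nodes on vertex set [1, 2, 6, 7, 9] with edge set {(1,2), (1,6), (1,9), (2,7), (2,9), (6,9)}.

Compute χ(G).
Clique number ω(G) = 3 (lower bound: χ ≥ ω).
The clique on [1, 2, 9] has size 3, forcing χ ≥ 3, and the coloring below uses 3 colors, so χ(G) = 3.
A valid 3-coloring: color 1: [7, 9]; color 2: [1]; color 3: [2, 6].

χ(G) = 3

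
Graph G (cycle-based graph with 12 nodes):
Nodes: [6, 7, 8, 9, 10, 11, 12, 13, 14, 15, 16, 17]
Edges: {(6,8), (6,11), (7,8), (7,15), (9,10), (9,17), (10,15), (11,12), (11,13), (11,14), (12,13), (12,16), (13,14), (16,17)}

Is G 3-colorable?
A valid 3-coloring: color 1: [8, 9, 11, 15, 16]; color 2: [6, 7, 10, 13, 17]; color 3: [12, 14].
(χ(G) = 3 ≤ 3.)

Yes, G is 3-colorable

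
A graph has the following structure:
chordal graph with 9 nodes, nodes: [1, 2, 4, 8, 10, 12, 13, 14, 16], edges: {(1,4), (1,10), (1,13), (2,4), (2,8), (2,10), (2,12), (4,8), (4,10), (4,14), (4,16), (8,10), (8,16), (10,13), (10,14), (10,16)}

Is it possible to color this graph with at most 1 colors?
The clique on vertices [4, 8, 10, 16] has size 4 > 1, so it alone needs 4 colors.

No, G is not 1-colorable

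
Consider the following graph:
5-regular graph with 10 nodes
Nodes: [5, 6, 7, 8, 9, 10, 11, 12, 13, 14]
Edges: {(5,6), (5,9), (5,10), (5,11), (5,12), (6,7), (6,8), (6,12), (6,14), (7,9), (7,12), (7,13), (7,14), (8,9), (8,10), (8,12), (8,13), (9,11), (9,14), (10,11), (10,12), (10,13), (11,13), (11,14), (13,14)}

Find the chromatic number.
Clique number ω(G) = 3 (lower bound: χ ≥ ω).
Odd cycle [12, 8, 13, 11, 5] needs 3 colors (χ ≥ 3).
Vertex 10 is adjacent to every vertex of [5, 8, 11, 12, 13], which already need 3 colors among themselves, so 10 needs a new color (χ ≥ 4).
The coloring below uses 4 colors, so χ(G) = 4.
A valid 4-coloring: color 1: [9, 12, 13]; color 2: [6, 11]; color 3: [10, 14]; color 4: [5, 7, 8].

χ(G) = 4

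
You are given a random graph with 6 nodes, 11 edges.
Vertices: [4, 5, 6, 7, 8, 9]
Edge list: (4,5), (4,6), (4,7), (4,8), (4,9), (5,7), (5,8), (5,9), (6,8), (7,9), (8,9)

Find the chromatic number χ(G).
Clique number ω(G) = 4 (lower bound: χ ≥ ω).
The clique on [4, 5, 8, 9] has size 4, forcing χ ≥ 4, and the coloring below uses 4 colors, so χ(G) = 4.
A valid 4-coloring: color 1: [4]; color 2: [7, 8]; color 3: [6, 9]; color 4: [5].

χ(G) = 4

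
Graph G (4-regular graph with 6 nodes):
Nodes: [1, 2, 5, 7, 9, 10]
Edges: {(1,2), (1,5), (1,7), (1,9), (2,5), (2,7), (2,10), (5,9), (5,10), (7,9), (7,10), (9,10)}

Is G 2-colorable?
The clique on vertices [1, 5, 9] has size 3 > 2, so it alone needs 3 colors.

No, G is not 2-colorable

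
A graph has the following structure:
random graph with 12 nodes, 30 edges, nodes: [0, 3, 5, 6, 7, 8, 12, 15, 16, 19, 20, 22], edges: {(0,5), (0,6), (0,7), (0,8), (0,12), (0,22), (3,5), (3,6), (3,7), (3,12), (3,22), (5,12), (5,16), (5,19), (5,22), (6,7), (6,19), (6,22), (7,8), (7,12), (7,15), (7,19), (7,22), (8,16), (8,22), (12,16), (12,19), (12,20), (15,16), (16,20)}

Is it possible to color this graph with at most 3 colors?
No, G is not 3-colorable

The clique on vertices [0, 7, 8, 22] has size 4 > 3, so it alone needs 4 colors.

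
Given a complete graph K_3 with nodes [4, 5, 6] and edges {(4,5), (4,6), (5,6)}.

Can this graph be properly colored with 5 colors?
A valid 5-coloring: color 1: [6]; color 2: [4]; color 3: [5].
(χ(G) = 3 ≤ 5.)

Yes, G is 5-colorable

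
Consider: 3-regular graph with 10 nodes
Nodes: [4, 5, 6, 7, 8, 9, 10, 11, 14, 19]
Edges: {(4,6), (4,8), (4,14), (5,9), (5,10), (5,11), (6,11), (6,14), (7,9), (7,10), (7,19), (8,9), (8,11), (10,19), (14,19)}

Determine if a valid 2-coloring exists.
No, G is not 2-colorable

The clique on vertices [4, 6, 14] has size 3 > 2, so it alone needs 3 colors.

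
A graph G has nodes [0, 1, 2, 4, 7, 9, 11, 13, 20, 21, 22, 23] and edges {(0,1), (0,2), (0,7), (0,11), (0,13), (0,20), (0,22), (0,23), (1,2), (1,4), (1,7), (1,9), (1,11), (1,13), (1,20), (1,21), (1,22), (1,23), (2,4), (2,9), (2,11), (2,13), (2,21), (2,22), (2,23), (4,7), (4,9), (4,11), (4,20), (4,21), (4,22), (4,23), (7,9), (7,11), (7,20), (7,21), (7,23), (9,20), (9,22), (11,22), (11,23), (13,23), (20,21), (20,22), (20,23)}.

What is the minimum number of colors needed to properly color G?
Clique number ω(G) = 5 (lower bound: χ ≥ ω).
Suppose a proper 5-coloring c exists. The clique [0, 1, 2, 11, 22] takes 5 distinct colors; by symmetry let c(0) = 1, c(1) = 2, c(2) = 3, c(11) = 4, c(22) = 5.
- Vertex 4: neighbors [1, 2, 11, 22] already have colors [2, 3, 4, 5] ⇒ c(4) = 1.
- Vertex 23: neighbors [0, 1, 2, 11] already have colors [1, 2, 3, 4] ⇒ c(23) = 5.
- Vertex 7: neighbors [0, 1, 11, 23] already have colors [1, 2, 4, 5] ⇒ c(7) = 3.
- Vertex 20: neighbors [0, 1, 7, 22] already have colors [1, 2, 3, 5] ⇒ c(20) = 4.
- Vertex 9: neighbors [4, 1, 2, 20, 22] already have colors [1, 2, 3, 4, 5] — all 5 colors blocked. Contradiction.
The forced assignments end in a contradiction, so G has no proper 5-coloring (χ ≥ 6).
The coloring below uses 6 colors, so χ(G) = 6.
A valid 6-coloring: color 1: [1]; color 2: [2, 7]; color 3: [0, 4]; color 4: [21, 22, 23]; color 5: [11, 13, 20]; color 6: [9].

χ(G) = 6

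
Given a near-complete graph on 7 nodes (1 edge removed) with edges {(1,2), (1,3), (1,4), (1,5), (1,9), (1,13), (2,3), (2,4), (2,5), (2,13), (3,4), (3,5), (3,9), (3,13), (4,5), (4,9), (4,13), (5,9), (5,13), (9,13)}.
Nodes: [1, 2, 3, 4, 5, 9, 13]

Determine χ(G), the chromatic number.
Clique number ω(G) = 6 (lower bound: χ ≥ ω).
The clique on [1, 3, 4, 5, 9, 13] has size 6, forcing χ ≥ 6, and the coloring below uses 6 colors, so χ(G) = 6.
A valid 6-coloring: color 1: [13]; color 2: [3]; color 3: [1]; color 4: [4]; color 5: [5]; color 6: [2, 9].

χ(G) = 6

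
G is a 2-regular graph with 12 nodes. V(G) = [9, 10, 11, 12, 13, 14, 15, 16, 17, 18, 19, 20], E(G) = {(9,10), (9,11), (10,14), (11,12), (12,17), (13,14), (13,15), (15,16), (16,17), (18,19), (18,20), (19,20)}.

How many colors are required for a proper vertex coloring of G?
Clique number ω(G) = 3 (lower bound: χ ≥ ω).
The clique on [18, 19, 20] has size 3, forcing χ ≥ 3, and the coloring below uses 3 colors, so χ(G) = 3.
A valid 3-coloring: color 1: [9, 12, 14, 15, 19]; color 2: [10, 11, 13, 16, 18]; color 3: [17, 20].

χ(G) = 3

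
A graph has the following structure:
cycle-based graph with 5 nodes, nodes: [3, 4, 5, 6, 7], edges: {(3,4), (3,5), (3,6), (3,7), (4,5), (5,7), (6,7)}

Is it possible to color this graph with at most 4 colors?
A valid 4-coloring: color 1: [3]; color 2: [5, 6]; color 3: [4, 7].
(χ(G) = 3 ≤ 4.)

Yes, G is 4-colorable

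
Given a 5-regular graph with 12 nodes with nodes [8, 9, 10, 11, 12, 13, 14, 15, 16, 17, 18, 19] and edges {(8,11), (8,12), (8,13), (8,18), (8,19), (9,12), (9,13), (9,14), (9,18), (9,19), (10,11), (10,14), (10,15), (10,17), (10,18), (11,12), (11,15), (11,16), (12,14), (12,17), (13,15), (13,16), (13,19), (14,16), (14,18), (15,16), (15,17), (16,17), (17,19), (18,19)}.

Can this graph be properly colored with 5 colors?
Yes, G is 5-colorable

A valid 5-coloring: color 1: [11, 13, 17, 18]; color 2: [8, 9, 10, 16]; color 3: [14, 15, 19]; color 4: [12].
(χ(G) = 4 ≤ 5.)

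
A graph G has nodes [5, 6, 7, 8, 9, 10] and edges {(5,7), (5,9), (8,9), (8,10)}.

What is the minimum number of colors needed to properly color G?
Clique number ω(G) = 2 (lower bound: χ ≥ ω).
The graph is bipartite (no odd cycle), so 2 colors suffice: χ(G) = 2.
A valid 2-coloring: color 1: [6, 7, 9, 10]; color 2: [5, 8].

χ(G) = 2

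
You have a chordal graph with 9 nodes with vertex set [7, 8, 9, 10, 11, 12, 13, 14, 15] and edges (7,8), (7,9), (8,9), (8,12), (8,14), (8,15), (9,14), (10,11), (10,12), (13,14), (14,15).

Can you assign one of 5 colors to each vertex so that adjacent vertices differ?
Yes, G is 5-colorable

A valid 5-coloring: color 1: [8, 10, 13]; color 2: [7, 11, 12, 14]; color 3: [9, 15].
(χ(G) = 3 ≤ 5.)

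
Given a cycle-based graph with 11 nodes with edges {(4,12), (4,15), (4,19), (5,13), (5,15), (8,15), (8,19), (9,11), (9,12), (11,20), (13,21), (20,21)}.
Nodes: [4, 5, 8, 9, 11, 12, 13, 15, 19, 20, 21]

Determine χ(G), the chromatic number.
Clique number ω(G) = 2 (lower bound: χ ≥ ω).
Odd cycle [5, 13, 21, 20, 11, 9, 12, 4, 15] needs 3 colors (χ ≥ 3).
The coloring below uses 3 colors, so χ(G) = 3.
A valid 3-coloring: color 1: [9, 13, 15, 19, 20]; color 2: [4, 5, 8, 11, 21]; color 3: [12].

χ(G) = 3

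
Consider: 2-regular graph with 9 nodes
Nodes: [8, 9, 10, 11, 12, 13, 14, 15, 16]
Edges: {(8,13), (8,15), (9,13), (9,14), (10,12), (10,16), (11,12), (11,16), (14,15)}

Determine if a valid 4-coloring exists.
Yes, G is 4-colorable

A valid 4-coloring: color 1: [10, 11, 13, 15]; color 2: [8, 12, 14, 16]; color 3: [9].
(χ(G) = 3 ≤ 4.)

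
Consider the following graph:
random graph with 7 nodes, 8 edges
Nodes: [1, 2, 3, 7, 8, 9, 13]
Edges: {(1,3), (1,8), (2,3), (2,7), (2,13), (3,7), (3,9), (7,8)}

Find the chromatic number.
Clique number ω(G) = 3 (lower bound: χ ≥ ω).
The clique on [2, 3, 7] has size 3, forcing χ ≥ 3, and the coloring below uses 3 colors, so χ(G) = 3.
A valid 3-coloring: color 1: [3, 8, 13]; color 2: [1, 2, 9]; color 3: [7].

χ(G) = 3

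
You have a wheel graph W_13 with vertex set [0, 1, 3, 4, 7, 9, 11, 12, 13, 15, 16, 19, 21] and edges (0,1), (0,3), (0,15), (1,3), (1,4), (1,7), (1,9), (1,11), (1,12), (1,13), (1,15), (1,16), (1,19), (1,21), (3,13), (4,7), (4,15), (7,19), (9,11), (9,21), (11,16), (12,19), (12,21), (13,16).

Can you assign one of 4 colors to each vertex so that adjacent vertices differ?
A valid 4-coloring: color 1: [1]; color 2: [3, 7, 9, 12, 15, 16]; color 3: [0, 4, 11, 13, 19, 21].
(χ(G) = 3 ≤ 4.)

Yes, G is 4-colorable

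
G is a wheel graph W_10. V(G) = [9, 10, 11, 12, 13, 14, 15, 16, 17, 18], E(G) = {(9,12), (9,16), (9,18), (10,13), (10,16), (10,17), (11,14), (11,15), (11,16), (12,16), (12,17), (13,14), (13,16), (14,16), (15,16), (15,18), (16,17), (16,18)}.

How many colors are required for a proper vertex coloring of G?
χ(G) = 4

Clique number ω(G) = 3 (lower bound: χ ≥ ω).
Odd cycle [17, 12, 9, 18, 15, 11, 14, 13, 10] needs 3 colors (χ ≥ 3).
Vertex 16 is adjacent to every vertex of [9, 10, 11, 12, 13, 14, 15, 17, 18], which already need 3 colors among themselves, so 16 needs a new color (χ ≥ 4).
The coloring below uses 4 colors, so χ(G) = 4.
A valid 4-coloring: color 1: [16]; color 2: [9, 13, 15, 17]; color 3: [10, 11, 12, 18]; color 4: [14].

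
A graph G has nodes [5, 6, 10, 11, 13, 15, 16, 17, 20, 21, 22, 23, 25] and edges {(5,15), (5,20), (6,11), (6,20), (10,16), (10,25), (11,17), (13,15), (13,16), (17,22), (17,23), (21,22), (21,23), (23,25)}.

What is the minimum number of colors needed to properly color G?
Clique number ω(G) = 2 (lower bound: χ ≥ ω).
Odd cycle [6, 20, 5, 15, 13, 16, 10, 25, 23, 17, 11] needs 3 colors (χ ≥ 3).
The coloring below uses 3 colors, so χ(G) = 3.
A valid 3-coloring: color 1: [15, 16, 17, 20, 21, 25]; color 2: [5, 6, 10, 13, 22, 23]; color 3: [11].

χ(G) = 3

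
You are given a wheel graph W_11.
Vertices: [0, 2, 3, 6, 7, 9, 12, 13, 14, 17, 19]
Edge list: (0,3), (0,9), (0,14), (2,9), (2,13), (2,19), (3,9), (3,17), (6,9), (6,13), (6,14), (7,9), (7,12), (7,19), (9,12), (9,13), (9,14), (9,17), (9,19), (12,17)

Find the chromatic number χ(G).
Clique number ω(G) = 3 (lower bound: χ ≥ ω).
The clique on [0, 3, 9] has size 3, forcing χ ≥ 3, and the coloring below uses 3 colors, so χ(G) = 3.
A valid 3-coloring: color 1: [9]; color 2: [0, 2, 6, 7, 17]; color 3: [3, 12, 13, 14, 19].

χ(G) = 3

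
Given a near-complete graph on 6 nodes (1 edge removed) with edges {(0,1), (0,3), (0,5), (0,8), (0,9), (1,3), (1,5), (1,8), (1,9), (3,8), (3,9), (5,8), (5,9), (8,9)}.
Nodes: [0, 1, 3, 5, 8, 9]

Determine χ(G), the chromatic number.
χ(G) = 5

Clique number ω(G) = 5 (lower bound: χ ≥ ω).
The clique on [0, 1, 3, 8, 9] has size 5, forcing χ ≥ 5, and the coloring below uses 5 colors, so χ(G) = 5.
A valid 5-coloring: color 1: [0]; color 2: [8]; color 3: [1]; color 4: [9]; color 5: [3, 5].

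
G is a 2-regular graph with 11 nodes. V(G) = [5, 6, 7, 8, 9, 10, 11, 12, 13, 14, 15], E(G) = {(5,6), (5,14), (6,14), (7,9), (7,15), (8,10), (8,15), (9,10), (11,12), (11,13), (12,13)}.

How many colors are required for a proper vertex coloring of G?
χ(G) = 3

Clique number ω(G) = 3 (lower bound: χ ≥ ω).
The clique on [5, 6, 14] has size 3, forcing χ ≥ 3, and the coloring below uses 3 colors, so χ(G) = 3.
A valid 3-coloring: color 1: [6, 9, 11, 15]; color 2: [5, 7, 8, 12]; color 3: [10, 13, 14].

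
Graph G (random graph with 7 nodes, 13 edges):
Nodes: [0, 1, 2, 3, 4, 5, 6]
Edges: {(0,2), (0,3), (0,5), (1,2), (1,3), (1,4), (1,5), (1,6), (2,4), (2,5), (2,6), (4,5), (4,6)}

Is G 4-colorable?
Yes, G is 4-colorable

A valid 4-coloring: color 1: [0, 1]; color 2: [2, 3]; color 3: [5, 6]; color 4: [4].
(χ(G) = 4 ≤ 4.)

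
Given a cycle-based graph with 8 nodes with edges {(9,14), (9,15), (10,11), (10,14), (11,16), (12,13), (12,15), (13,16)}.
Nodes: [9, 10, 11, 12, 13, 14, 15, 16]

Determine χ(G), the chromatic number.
Clique number ω(G) = 2 (lower bound: χ ≥ ω).
The graph is bipartite (no odd cycle), so 2 colors suffice: χ(G) = 2.
A valid 2-coloring: color 1: [9, 10, 12, 16]; color 2: [11, 13, 14, 15].

χ(G) = 2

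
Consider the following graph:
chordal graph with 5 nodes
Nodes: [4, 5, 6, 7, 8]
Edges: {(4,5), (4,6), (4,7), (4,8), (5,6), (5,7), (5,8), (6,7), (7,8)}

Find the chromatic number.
Clique number ω(G) = 4 (lower bound: χ ≥ ω).
The clique on [4, 5, 7, 8] has size 4, forcing χ ≥ 4, and the coloring below uses 4 colors, so χ(G) = 4.
A valid 4-coloring: color 1: [7]; color 2: [5]; color 3: [4]; color 4: [6, 8].

χ(G) = 4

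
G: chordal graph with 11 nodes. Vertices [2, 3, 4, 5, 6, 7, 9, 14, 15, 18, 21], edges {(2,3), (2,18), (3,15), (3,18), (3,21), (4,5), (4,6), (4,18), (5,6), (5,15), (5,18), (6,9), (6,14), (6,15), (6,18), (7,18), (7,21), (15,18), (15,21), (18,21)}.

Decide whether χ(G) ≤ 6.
Yes, G is 6-colorable

A valid 6-coloring: color 1: [9, 14, 18]; color 2: [2, 6, 21]; color 3: [4, 7, 15]; color 4: [3, 5].
(χ(G) = 4 ≤ 6.)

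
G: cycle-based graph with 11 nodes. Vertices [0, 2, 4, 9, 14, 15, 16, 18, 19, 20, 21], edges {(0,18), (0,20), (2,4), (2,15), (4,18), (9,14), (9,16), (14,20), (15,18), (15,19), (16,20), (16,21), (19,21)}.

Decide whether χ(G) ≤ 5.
A valid 5-coloring: color 1: [0, 4, 14, 15, 16]; color 2: [2, 9, 18, 20, 21]; color 3: [19].
(χ(G) = 3 ≤ 5.)

Yes, G is 5-colorable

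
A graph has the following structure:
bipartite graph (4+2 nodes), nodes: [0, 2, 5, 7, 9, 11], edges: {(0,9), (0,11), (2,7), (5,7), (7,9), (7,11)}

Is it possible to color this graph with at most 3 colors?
A valid 3-coloring: color 1: [0, 7]; color 2: [2, 5, 9, 11].
(χ(G) = 2 ≤ 3.)

Yes, G is 3-colorable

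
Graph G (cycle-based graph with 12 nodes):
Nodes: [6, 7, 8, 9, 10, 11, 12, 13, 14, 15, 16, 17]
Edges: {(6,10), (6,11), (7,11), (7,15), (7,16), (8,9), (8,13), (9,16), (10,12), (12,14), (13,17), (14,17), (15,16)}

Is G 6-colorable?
A valid 6-coloring: color 1: [6, 7, 8, 12, 17]; color 2: [10, 11, 13, 14, 16]; color 3: [9, 15].
(χ(G) = 3 ≤ 6.)

Yes, G is 6-colorable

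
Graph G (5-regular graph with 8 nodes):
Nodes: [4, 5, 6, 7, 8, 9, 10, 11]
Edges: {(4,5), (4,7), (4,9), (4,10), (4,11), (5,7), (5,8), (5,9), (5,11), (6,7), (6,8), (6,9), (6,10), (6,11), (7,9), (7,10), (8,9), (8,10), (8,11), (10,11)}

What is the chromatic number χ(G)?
χ(G) = 4

Clique number ω(G) = 4 (lower bound: χ ≥ ω).
The clique on [6, 8, 10, 11] has size 4, forcing χ ≥ 4, and the coloring below uses 4 colors, so χ(G) = 4.
A valid 4-coloring: color 1: [9, 10]; color 2: [5, 6]; color 3: [7, 11]; color 4: [4, 8].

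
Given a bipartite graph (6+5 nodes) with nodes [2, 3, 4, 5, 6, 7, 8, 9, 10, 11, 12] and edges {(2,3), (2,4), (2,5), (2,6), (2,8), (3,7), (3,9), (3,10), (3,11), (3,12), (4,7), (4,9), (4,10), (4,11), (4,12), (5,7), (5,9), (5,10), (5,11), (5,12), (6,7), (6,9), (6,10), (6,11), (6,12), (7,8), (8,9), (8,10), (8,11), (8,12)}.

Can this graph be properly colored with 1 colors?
Edge (2,3) forces its endpoints to differ, so 1 color is not enough.

No, G is not 1-colorable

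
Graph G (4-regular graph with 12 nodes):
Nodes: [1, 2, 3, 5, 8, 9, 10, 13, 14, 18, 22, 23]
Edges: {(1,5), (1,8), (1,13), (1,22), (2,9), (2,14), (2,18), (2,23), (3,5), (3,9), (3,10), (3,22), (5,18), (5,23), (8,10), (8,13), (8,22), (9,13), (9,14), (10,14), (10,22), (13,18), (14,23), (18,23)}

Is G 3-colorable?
Yes, G is 3-colorable

A valid 3-coloring: color 1: [3, 8, 14, 18]; color 2: [1, 9, 10, 23]; color 3: [2, 5, 13, 22].
(χ(G) = 3 ≤ 3.)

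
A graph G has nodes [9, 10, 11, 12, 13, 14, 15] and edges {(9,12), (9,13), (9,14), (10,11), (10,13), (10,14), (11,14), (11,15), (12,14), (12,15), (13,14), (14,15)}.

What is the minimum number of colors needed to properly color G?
Clique number ω(G) = 3 (lower bound: χ ≥ ω).
The clique on [9, 12, 14] has size 3, forcing χ ≥ 3, and the coloring below uses 3 colors, so χ(G) = 3.
A valid 3-coloring: color 1: [14]; color 2: [11, 12, 13]; color 3: [9, 10, 15].

χ(G) = 3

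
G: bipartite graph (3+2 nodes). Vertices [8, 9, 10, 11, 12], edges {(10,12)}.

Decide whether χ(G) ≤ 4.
Yes, G is 4-colorable

A valid 4-coloring: color 1: [8, 9, 10, 11]; color 2: [12].
(χ(G) = 2 ≤ 4.)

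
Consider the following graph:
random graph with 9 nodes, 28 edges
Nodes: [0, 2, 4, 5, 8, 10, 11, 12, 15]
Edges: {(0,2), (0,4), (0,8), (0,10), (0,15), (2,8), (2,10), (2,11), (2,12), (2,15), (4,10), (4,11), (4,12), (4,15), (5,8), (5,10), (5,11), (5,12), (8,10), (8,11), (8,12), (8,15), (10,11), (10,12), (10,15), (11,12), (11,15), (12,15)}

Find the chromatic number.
Clique number ω(G) = 6 (lower bound: χ ≥ ω).
The clique on [2, 8, 10, 11, 12, 15] has size 6, forcing χ ≥ 6, and the coloring below uses 6 colors, so χ(G) = 6.
A valid 6-coloring: color 1: [10]; color 2: [0, 11]; color 3: [12]; color 4: [5, 15]; color 5: [4, 8]; color 6: [2].

χ(G) = 6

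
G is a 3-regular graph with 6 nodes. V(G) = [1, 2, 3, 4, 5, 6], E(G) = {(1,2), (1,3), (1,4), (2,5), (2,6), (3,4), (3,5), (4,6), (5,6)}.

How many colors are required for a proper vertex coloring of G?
Clique number ω(G) = 3 (lower bound: χ ≥ ω).
The clique on [1, 3, 4] has size 3, forcing χ ≥ 3, and the coloring below uses 3 colors, so χ(G) = 3.
A valid 3-coloring: color 1: [2, 3]; color 2: [1, 6]; color 3: [4, 5].

χ(G) = 3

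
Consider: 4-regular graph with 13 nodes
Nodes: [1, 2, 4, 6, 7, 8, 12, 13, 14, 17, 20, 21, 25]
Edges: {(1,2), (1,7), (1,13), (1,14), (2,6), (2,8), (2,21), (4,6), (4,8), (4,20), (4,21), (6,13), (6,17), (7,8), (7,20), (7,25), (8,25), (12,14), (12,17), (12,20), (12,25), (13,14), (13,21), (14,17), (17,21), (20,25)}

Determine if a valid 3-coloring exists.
Yes, G is 3-colorable

A valid 3-coloring: color 1: [2, 4, 7, 12, 13]; color 2: [6, 8, 14, 20, 21]; color 3: [1, 17, 25].
(χ(G) = 3 ≤ 3.)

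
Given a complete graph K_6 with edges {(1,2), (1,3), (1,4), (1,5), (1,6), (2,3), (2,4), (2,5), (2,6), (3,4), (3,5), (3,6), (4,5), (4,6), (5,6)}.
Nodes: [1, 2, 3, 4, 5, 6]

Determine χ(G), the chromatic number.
χ(G) = 6

Clique number ω(G) = 6 (lower bound: χ ≥ ω).
The clique on [1, 2, 3, 4, 5, 6] has size 6, forcing χ ≥ 6, and the coloring below uses 6 colors, so χ(G) = 6.
A valid 6-coloring: color 1: [6]; color 2: [3]; color 3: [1]; color 4: [2]; color 5: [5]; color 6: [4].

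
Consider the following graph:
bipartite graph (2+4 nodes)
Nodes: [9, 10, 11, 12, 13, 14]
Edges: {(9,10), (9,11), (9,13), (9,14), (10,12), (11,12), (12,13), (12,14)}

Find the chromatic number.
Clique number ω(G) = 2 (lower bound: χ ≥ ω).
The graph is bipartite (no odd cycle), so 2 colors suffice: χ(G) = 2.
A valid 2-coloring: color 1: [9, 12]; color 2: [10, 11, 13, 14].

χ(G) = 2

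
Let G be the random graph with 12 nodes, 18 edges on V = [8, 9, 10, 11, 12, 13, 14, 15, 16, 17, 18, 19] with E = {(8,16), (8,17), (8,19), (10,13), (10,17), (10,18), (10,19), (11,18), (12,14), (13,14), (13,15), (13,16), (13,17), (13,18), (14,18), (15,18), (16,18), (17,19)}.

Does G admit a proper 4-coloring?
A valid 4-coloring: color 1: [8, 9, 11, 12, 13]; color 2: [17, 18]; color 3: [10, 14, 15, 16]; color 4: [19].
(χ(G) = 4 ≤ 4.)

Yes, G is 4-colorable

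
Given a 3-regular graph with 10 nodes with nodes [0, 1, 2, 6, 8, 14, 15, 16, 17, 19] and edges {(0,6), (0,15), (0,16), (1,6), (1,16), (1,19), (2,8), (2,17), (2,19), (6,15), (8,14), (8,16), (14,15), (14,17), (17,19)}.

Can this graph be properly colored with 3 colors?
A valid 3-coloring: color 1: [1, 8, 15, 17]; color 2: [2, 6, 14, 16]; color 3: [0, 19].
(χ(G) = 3 ≤ 3.)

Yes, G is 3-colorable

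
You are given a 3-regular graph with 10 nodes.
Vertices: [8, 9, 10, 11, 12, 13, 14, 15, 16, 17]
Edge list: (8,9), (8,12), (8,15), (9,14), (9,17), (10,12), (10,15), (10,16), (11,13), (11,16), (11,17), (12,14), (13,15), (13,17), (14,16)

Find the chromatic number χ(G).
χ(G) = 3

Clique number ω(G) = 3 (lower bound: χ ≥ ω).
The clique on [11, 13, 17] has size 3, forcing χ ≥ 3, and the coloring below uses 3 colors, so χ(G) = 3.
A valid 3-coloring: color 1: [8, 10, 14, 17]; color 2: [9, 12, 13, 16]; color 3: [11, 15].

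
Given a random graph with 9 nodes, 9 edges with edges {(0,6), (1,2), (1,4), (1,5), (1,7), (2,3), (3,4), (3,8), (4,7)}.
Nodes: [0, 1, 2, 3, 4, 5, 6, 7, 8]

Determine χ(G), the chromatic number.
χ(G) = 3

Clique number ω(G) = 3 (lower bound: χ ≥ ω).
The clique on [1, 4, 7] has size 3, forcing χ ≥ 3, and the coloring below uses 3 colors, so χ(G) = 3.
A valid 3-coloring: color 1: [0, 1, 3]; color 2: [2, 4, 5, 6, 8]; color 3: [7].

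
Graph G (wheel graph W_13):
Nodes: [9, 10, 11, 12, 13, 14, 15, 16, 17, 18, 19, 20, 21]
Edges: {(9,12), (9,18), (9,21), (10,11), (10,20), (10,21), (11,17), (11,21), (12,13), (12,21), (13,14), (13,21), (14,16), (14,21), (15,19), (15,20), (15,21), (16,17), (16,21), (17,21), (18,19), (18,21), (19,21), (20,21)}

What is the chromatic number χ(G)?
χ(G) = 3

Clique number ω(G) = 3 (lower bound: χ ≥ ω).
The clique on [9, 18, 21] has size 3, forcing χ ≥ 3, and the coloring below uses 3 colors, so χ(G) = 3.
A valid 3-coloring: color 1: [21]; color 2: [9, 11, 13, 16, 19, 20]; color 3: [10, 12, 14, 15, 17, 18].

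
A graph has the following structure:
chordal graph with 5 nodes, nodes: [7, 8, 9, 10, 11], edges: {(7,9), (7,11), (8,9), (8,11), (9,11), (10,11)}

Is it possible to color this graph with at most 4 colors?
Yes, G is 4-colorable

A valid 4-coloring: color 1: [11]; color 2: [9, 10]; color 3: [7, 8].
(χ(G) = 3 ≤ 4.)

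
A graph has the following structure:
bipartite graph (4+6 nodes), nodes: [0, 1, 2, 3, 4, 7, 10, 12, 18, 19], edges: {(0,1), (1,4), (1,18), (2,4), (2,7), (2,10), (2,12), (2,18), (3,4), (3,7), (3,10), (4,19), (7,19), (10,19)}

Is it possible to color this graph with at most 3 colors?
Yes, G is 3-colorable

A valid 3-coloring: color 1: [1, 2, 3, 19]; color 2: [0, 4, 7, 10, 12, 18].
(χ(G) = 2 ≤ 3.)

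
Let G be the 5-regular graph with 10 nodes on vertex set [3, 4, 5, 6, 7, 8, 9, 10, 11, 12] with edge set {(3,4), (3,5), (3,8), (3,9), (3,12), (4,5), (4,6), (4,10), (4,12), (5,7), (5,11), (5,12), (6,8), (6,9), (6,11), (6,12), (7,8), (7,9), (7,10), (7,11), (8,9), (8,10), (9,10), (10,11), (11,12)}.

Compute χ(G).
Clique number ω(G) = 4 (lower bound: χ ≥ ω).
The clique on [3, 4, 5, 12] has size 4, forcing χ ≥ 4, and the coloring below uses 4 colors, so χ(G) = 4.
A valid 4-coloring: color 1: [5, 6, 10]; color 2: [4, 9, 11]; color 3: [8, 12]; color 4: [3, 7].

χ(G) = 4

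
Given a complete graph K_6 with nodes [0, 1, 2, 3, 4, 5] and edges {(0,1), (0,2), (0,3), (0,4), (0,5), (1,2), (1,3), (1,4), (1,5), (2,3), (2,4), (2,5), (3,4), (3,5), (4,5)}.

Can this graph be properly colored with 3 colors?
No, G is not 3-colorable

The clique on vertices [0, 1, 2, 3, 4, 5] has size 6 > 3, so it alone needs 6 colors.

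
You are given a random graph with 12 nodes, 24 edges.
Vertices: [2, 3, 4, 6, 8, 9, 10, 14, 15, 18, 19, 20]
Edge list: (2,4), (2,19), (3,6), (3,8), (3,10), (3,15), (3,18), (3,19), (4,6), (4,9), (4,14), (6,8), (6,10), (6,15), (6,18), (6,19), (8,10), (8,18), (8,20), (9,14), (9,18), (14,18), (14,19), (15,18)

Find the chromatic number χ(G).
Clique number ω(G) = 4 (lower bound: χ ≥ ω).
The clique on [3, 6, 8, 10] has size 4, forcing χ ≥ 4, and the coloring below uses 4 colors, so χ(G) = 4.
A valid 4-coloring: color 1: [2, 6, 14, 20]; color 2: [3, 4]; color 3: [10, 18, 19]; color 4: [8, 9, 15].

χ(G) = 4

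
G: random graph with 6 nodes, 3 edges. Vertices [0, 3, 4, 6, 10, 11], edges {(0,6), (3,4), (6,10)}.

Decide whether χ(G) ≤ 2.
A valid 2-coloring: color 1: [4, 6, 11]; color 2: [0, 3, 10].
(χ(G) = 2 ≤ 2.)

Yes, G is 2-colorable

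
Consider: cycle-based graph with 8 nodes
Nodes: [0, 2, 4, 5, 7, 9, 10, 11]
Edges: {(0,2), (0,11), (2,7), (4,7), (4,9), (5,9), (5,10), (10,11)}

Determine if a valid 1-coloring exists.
No, G is not 1-colorable

Edge (0,2) forces its endpoints to differ, so 1 color is not enough.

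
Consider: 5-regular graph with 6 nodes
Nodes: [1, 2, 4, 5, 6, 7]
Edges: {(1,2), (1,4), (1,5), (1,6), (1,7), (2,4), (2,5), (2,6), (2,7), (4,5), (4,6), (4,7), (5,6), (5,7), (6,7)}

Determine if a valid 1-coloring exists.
The clique on vertices [1, 2, 4, 5, 6, 7] has size 6 > 1, so it alone needs 6 colors.

No, G is not 1-colorable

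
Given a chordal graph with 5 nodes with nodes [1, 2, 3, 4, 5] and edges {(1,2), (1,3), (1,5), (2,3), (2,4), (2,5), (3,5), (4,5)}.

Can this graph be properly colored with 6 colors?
Yes, G is 6-colorable

A valid 6-coloring: color 1: [2]; color 2: [5]; color 3: [3, 4]; color 4: [1].
(χ(G) = 4 ≤ 6.)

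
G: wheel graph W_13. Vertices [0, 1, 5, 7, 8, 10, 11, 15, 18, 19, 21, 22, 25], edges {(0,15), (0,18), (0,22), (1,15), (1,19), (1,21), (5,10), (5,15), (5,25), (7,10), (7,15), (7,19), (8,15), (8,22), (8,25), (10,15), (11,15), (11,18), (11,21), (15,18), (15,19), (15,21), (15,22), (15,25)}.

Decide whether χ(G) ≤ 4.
Yes, G is 4-colorable

A valid 4-coloring: color 1: [15]; color 2: [0, 1, 5, 7, 8, 11]; color 3: [10, 18, 19, 21, 22, 25].
(χ(G) = 3 ≤ 4.)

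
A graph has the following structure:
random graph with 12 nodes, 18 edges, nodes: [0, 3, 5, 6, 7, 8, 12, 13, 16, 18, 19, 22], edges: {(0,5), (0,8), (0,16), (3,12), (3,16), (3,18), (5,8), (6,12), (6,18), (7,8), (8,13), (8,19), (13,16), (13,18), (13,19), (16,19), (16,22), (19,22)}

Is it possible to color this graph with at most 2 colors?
The clique on vertices [0, 5, 8] has size 3 > 2, so it alone needs 3 colors.

No, G is not 2-colorable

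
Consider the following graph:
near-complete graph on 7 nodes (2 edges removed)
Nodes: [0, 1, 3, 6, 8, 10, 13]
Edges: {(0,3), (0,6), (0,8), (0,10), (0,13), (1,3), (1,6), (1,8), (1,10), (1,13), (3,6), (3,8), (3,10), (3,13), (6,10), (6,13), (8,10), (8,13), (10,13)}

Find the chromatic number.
Clique number ω(G) = 5 (lower bound: χ ≥ ω).
The clique on [0, 3, 8, 10, 13] has size 5, forcing χ ≥ 5, and the coloring below uses 5 colors, so χ(G) = 5.
A valid 5-coloring: color 1: [13]; color 2: [3]; color 3: [10]; color 4: [0, 1]; color 5: [6, 8].

χ(G) = 5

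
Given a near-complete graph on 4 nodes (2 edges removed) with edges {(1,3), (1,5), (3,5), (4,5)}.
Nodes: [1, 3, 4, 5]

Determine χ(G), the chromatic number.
χ(G) = 3

Clique number ω(G) = 3 (lower bound: χ ≥ ω).
The clique on [1, 3, 5] has size 3, forcing χ ≥ 3, and the coloring below uses 3 colors, so χ(G) = 3.
A valid 3-coloring: color 1: [5]; color 2: [3, 4]; color 3: [1].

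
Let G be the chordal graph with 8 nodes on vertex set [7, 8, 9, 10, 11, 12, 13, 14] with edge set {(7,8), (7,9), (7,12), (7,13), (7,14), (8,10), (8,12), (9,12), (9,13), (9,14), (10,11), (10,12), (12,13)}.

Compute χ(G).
χ(G) = 4

Clique number ω(G) = 4 (lower bound: χ ≥ ω).
The clique on [7, 9, 12, 13] has size 4, forcing χ ≥ 4, and the coloring below uses 4 colors, so χ(G) = 4.
A valid 4-coloring: color 1: [7, 10]; color 2: [11, 12, 14]; color 3: [8, 9]; color 4: [13].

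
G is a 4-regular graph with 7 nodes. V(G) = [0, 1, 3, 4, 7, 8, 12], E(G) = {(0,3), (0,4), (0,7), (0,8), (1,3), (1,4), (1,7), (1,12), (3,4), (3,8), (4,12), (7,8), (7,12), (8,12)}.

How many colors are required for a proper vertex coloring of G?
χ(G) = 4

Clique number ω(G) = 3 (lower bound: χ ≥ ω).
Suppose a proper 3-coloring c exists. The clique [0, 3, 4] takes 3 distinct colors; by symmetry let c(0) = 1, c(3) = 2, c(4) = 3.
- Vertex 1: neighbors [3, 4] already have colors [2, 3] ⇒ c(1) = 1.
- Vertex 8: neighbors [0, 3] already have colors [1, 2] ⇒ c(8) = 3.
- Vertex 7: neighbors [0, 8] already have colors [1, 3] ⇒ c(7) = 2.
- Vertex 12: neighbors [1, 7, 4] already have colors [1, 2, 3] — all 3 colors blocked. Contradiction.
The forced assignments end in a contradiction, so G has no proper 3-coloring (χ ≥ 4).
The coloring below uses 4 colors, so χ(G) = 4.
A valid 4-coloring: color 1: [4, 8]; color 2: [0, 1]; color 3: [3, 12]; color 4: [7].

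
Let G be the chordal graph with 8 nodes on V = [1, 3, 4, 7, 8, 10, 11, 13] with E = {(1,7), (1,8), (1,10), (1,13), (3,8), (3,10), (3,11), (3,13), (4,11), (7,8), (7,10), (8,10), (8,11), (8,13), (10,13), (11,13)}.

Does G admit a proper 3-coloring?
No, G is not 3-colorable

The clique on vertices [1, 8, 10, 13] has size 4 > 3, so it alone needs 4 colors.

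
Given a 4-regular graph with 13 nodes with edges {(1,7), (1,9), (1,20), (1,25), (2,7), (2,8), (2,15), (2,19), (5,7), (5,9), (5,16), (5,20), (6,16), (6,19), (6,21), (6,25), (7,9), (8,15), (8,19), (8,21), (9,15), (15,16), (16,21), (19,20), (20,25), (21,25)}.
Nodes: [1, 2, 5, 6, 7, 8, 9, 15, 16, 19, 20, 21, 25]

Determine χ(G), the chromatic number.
χ(G) = 3

Clique number ω(G) = 3 (lower bound: χ ≥ ω).
The clique on [1, 7, 9] has size 3, forcing χ ≥ 3, and the coloring below uses 3 colors, so χ(G) = 3.
A valid 3-coloring: color 1: [2, 6, 9, 20]; color 2: [1, 5, 15, 19, 21]; color 3: [7, 8, 16, 25].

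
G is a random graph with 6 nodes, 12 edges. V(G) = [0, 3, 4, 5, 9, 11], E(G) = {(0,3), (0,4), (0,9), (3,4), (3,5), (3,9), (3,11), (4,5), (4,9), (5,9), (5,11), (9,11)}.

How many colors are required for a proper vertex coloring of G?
χ(G) = 4

Clique number ω(G) = 4 (lower bound: χ ≥ ω).
The clique on [3, 5, 9, 11] has size 4, forcing χ ≥ 4, and the coloring below uses 4 colors, so χ(G) = 4.
A valid 4-coloring: color 1: [3]; color 2: [9]; color 3: [4, 11]; color 4: [0, 5].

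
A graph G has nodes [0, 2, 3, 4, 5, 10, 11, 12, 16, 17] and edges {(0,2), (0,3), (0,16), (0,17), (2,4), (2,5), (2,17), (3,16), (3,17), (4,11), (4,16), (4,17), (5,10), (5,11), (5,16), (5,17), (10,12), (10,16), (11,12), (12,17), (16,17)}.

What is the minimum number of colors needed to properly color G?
Clique number ω(G) = 4 (lower bound: χ ≥ ω).
The clique on [0, 3, 16, 17] has size 4, forcing χ ≥ 4, and the coloring below uses 4 colors, so χ(G) = 4.
A valid 4-coloring: color 1: [10, 11, 17]; color 2: [2, 12, 16]; color 3: [0, 4, 5]; color 4: [3].

χ(G) = 4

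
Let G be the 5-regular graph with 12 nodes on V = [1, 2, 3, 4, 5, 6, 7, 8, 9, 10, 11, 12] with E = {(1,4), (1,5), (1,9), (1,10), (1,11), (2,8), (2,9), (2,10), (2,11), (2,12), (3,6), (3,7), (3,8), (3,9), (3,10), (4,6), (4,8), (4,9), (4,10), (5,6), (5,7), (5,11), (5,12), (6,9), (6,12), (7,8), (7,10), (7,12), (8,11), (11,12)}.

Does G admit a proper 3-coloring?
Suppose a proper 3-coloring c exists. The clique [1, 4, 9] takes 3 distinct colors; by symmetry let c(1) = 1, c(4) = 2, c(9) = 3.
- Vertex 6: neighbors [4, 9] already have colors [2, 3] ⇒ c(6) = 1.
- Vertex 3: neighbors [6, 9] already have colors [1, 3] ⇒ c(3) = 2.
- Vertex 10: neighbors [1, 3] already have colors [1, 2] ⇒ c(10) = 3.
- Vertex 7: neighbors [3, 10] already have colors [2, 3] ⇒ c(7) = 1.
- Vertex 8: neighbors [7, 3] already have colors [1, 2] ⇒ c(8) = 3.
- Vertex 11: neighbors [1, 8] already have colors [1, 3] ⇒ c(11) = 2.
- Vertex 12: neighbors [6, 11] already have colors [1, 2] ⇒ c(12) = 3.
- Vertex 5: neighbors [1, 11, 12] already have colors [1, 2, 3] — all 3 colors blocked. Contradiction.
The forced assignments end in a contradiction, so G has no proper 3-coloring (χ ≥ 4).

No, G is not 3-colorable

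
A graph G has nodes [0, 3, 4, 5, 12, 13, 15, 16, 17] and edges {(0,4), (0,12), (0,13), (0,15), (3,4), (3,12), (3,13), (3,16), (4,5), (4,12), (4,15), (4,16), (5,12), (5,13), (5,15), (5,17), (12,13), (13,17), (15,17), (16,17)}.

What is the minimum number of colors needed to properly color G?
Clique number ω(G) = 3 (lower bound: χ ≥ ω).
Odd cycle [13, 17, 15, 4, 12] needs 3 colors (χ ≥ 3).
Vertex 5 is adjacent to every vertex of [4, 12, 13, 15, 17], which already need 3 colors among themselves, so 5 needs a new color (χ ≥ 4).
The coloring below uses 4 colors, so χ(G) = 4.
A valid 4-coloring: color 1: [4, 13]; color 2: [0, 3, 5]; color 3: [12, 17]; color 4: [15, 16].

χ(G) = 4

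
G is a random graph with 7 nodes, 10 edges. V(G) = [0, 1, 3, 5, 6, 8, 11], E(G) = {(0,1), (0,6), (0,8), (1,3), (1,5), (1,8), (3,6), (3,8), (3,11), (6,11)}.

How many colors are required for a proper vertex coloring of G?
Clique number ω(G) = 3 (lower bound: χ ≥ ω).
The clique on [0, 1, 8] has size 3, forcing χ ≥ 3, and the coloring below uses 3 colors, so χ(G) = 3.
A valid 3-coloring: color 1: [1, 11]; color 2: [0, 3, 5]; color 3: [6, 8].

χ(G) = 3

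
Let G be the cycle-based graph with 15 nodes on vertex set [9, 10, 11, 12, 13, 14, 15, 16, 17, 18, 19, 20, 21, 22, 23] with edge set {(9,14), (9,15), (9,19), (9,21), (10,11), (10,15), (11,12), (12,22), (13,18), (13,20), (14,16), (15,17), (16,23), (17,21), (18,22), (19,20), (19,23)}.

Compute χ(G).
Clique number ω(G) = 2 (lower bound: χ ≥ ω).
Odd cycle [14, 16, 23, 19, 9] needs 3 colors (χ ≥ 3).
The coloring below uses 3 colors, so χ(G) = 3.
A valid 3-coloring: color 1: [9, 10, 12, 16, 17, 18, 20]; color 2: [11, 13, 14, 15, 19, 21, 22]; color 3: [23].

χ(G) = 3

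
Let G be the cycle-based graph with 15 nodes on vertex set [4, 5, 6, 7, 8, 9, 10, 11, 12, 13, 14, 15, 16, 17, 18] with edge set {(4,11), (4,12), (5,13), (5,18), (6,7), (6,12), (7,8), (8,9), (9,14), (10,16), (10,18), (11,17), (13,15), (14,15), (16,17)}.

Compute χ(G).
Clique number ω(G) = 2 (lower bound: χ ≥ ω).
Odd cycle [11, 4, 12, 6, 7, 8, 9, 14, 15, 13, 5, 18, 10, 16, 17] needs 3 colors (χ ≥ 3).
The coloring below uses 3 colors, so χ(G) = 3.
A valid 3-coloring: color 1: [5, 7, 9, 11, 12, 15, 16]; color 2: [4, 6, 8, 13, 14, 17, 18]; color 3: [10].

χ(G) = 3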